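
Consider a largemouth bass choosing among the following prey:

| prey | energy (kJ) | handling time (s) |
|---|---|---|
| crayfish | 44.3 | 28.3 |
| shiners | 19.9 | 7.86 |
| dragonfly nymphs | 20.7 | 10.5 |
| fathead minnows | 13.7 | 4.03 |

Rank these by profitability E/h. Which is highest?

Profitability E/h (kJ/s): crayfish = 44.3/28.3 = 1.57, shiners = 19.9/7.86 = 2.53, dragonfly nymphs = 20.7/10.5 = 1.97, fathead minnows = 13.7/4.03 = 3.4.
Ranked: fathead minnows > shiners > dragonfly nymphs > crayfish.

fathead minnows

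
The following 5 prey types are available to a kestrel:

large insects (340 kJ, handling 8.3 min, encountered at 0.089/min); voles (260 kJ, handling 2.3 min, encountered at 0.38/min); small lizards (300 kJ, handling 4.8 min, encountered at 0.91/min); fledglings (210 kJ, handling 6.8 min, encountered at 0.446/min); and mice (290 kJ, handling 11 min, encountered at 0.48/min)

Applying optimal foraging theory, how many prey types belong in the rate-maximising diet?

2

Rank by E/h (kJ/min): voles 113, small lizards 62.5, large insects 41, fledglings 30.9, mice 26.4. Include each in turn until the next type's E/h falls below the running intake rate.
Rate on top 1: 52.72. small lizards: 62.5 > 52.72 → include.
Rate on top 2: 59.56. large insects: 41 < 59.56 → exclude; stop.
Optimal diet: voles, small lizards — 2 of 5 types.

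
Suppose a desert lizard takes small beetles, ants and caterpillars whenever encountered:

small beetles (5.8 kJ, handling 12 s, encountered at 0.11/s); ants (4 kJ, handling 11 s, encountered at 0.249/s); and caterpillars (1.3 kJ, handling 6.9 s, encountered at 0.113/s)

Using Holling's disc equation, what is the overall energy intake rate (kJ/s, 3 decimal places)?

R = Σλ_iE_i / (1 + Σλ_ih_i)
Numerator: 0.11×5.8 + 0.249×4 + 0.113×1.3 = 1.781
Denominator: 1 + 0.11×12 + 0.249×11 + 0.113×6.9 = 5.839
R = 1.781/5.839 = 0.305 kJ/s

0.305 kJ/s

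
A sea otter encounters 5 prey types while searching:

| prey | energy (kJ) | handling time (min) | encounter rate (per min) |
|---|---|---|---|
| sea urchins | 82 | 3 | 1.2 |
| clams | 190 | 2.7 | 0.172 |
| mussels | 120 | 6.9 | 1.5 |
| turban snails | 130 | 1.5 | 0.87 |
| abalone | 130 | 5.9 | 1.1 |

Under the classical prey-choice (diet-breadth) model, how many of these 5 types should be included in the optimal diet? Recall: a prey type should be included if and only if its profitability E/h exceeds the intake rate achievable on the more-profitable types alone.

Rank by E/h (kJ/min): turban snails 86.7, clams 70.4, sea urchins 27.3, abalone 22, mussels 17.4. Include each in turn until the next type's E/h falls below the running intake rate.
Rate on top 1: 49.07. clams: 70.4 > 49.07 → include.
Rate on top 2: 52.64. sea urchins: 27.3 < 52.64 → exclude; stop.
Optimal diet: turban snails, clams — 2 of 5 types.

2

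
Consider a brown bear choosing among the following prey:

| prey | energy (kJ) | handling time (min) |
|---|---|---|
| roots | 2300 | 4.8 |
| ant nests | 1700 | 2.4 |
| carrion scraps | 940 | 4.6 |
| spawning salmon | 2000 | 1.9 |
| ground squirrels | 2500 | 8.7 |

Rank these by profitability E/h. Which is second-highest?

ant nests

In descending order of E/h:
spawning salmon: 2000/1.9 = 1.05e+03 kJ/min
ant nests: 1700/2.4 = 708 kJ/min
roots: 2300/4.8 = 479 kJ/min
ground squirrels: 2500/8.7 = 287 kJ/min
carrion scraps: 940/4.6 = 204 kJ/min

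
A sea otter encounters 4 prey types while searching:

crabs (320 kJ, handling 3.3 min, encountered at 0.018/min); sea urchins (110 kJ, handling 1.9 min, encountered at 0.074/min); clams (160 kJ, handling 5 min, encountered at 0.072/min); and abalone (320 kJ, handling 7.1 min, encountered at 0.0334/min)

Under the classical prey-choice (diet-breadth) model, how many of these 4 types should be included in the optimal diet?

Profitabilities (E/h, kJ/min): crabs 97, sea urchins 57.9, abalone 45.1, clams 32. Add prey in this order while the next type's profitability exceeds the intake rate on those already taken.
Rate on top 1: 5.437. sea urchins: 57.9 > 5.437 → include.
Rate on top 2: 11.58. abalone: 45.1 > 11.58 → include.
Rate on top 3: 17.11. clams: 32 > 17.11 → include.
Optimal diet: crabs, sea urchins, abalone, clams — 4 of 4 types.

4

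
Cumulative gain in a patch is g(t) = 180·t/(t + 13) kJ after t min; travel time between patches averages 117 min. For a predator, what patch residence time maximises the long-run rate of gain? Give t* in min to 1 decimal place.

Maximise g(t)/(T+t): set derivative to zero → g'(t)(T+t) = g(t).
g'(t) = 180·13/(t + 13)². Setting 180·13/(t+13)² = 180t/[(t+13)(117+t)] gives 13(117+t) = t(t+13), so t² = 13×117 = 1521.
t* = √1521 = 39 min.

39.0 min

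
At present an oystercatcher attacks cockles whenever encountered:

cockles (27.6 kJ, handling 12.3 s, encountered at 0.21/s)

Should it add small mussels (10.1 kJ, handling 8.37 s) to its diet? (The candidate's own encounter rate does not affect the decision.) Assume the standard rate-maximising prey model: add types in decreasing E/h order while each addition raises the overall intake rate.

Current rate: (0.21×27.6)/(1 + 0.21×12.3) = 1.618 kJ/s.
small mussels: E/h = 10.1/8.37 = 1.207 kJ/s.
Since 1.207 < R, time spent handling small mussels is better spent searching.

No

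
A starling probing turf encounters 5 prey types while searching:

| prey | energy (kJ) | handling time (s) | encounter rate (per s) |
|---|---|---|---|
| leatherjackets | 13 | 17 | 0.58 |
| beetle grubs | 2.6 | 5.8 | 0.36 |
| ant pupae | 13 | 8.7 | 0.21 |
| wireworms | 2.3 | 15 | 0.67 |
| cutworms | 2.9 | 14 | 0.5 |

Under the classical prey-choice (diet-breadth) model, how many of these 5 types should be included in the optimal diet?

1

E/h in descending order: ant pupae 1.49, leatherjackets 0.765, beetle grubs 0.448, cutworms 0.207, wireworms 0.153 kJ/s. The optimal diet is the largest prefix of this list for which every included type satisfies E_i/h_i > R on the types above it.
Rate on top 1: 0.9657. leatherjackets: 0.765 < 0.9657 → exclude; stop.
Optimal diet: ant pupae — 1 of 5 types.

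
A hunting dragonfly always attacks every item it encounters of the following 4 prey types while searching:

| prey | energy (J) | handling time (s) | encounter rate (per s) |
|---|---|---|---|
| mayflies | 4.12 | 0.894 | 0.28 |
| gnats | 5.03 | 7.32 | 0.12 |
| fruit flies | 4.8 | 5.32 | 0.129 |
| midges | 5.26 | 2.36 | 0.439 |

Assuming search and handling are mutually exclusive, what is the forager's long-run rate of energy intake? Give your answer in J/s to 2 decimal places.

1.22 J/s

R = (0.28×4.12 + 0.12×5.03 + 0.129×4.8 + 0.439×5.26) / (1 + 0.28×0.894 + 0.12×7.32 + 0.129×5.32 + 0.439×2.36) = 4.686/3.851 = 1.217 J/s.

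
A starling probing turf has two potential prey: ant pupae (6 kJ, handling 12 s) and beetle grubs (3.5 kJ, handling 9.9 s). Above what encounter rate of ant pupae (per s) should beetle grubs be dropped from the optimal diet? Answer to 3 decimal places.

At the threshold, the rate on ant pupae alone equals the profitability of beetle grubs: λ·6/(1 + λ·12) = 3.5/9.9 = 0.3535.
Rearranging, λ(6 − 0.3535×12) = 0.3535, so λ = 0.3535/1.758 = 0.2011 per s.

0.201 per s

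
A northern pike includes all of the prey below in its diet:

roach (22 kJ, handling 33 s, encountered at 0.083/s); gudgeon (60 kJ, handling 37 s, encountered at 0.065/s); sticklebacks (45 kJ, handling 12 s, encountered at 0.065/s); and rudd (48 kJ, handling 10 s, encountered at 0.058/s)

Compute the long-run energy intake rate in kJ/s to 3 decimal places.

Energy encountered per unit search time: 0.083×22 + 0.065×60 + 0.065×45 + 0.058×48 = 11.44 kJ/s.
Handling time per unit search time: 0.083×33 + 0.065×37 + 0.065×12 + 0.058×10 = 6.504.
Rate = 11.44/(1 + 6.504) = 1.524 kJ/s.

1.524 kJ/s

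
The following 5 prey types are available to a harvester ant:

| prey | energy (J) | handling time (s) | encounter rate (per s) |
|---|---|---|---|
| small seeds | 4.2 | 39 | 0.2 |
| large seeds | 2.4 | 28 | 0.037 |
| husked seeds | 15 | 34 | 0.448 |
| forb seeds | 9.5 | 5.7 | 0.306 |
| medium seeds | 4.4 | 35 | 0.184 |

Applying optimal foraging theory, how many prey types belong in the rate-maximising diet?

1

E/h in descending order: forb seeds 1.67, husked seeds 0.441, medium seeds 0.126, small seeds 0.108, large seeds 0.0857 J/s. The optimal diet is the largest prefix of this list for which every included type satisfies E_i/h_i > R on the types above it.
Rate on top 1: 1.059. husked seeds: 0.441 < 1.059 → exclude; stop.
Optimal diet: forb seeds — 1 of 5 types.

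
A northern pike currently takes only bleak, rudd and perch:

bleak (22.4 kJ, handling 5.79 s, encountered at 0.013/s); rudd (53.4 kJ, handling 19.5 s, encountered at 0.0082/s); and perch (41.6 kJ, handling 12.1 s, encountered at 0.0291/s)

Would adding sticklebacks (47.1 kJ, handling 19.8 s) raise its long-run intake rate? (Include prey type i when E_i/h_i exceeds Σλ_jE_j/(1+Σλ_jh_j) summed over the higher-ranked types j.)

Yes

Current rate: (0.013×22.4 + 0.0082×53.4 + 0.0291×41.6)/(1 + 0.013×5.79 + 0.0082×19.5 + 0.0291×12.1) = 1.222 kJ/s.
sticklebacks: E/h = 47.1/19.8 = 2.379 kJ/s.
2.379 > 1.222, so adding sticklebacks raises the average — include it.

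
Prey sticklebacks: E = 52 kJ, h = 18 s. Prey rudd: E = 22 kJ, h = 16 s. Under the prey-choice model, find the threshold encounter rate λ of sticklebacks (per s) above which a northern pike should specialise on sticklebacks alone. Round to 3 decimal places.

0.050 per s

At the threshold, the rate on sticklebacks alone equals the profitability of rudd: λ·52/(1 + λ·18) = 22/16 = 1.375.
Rearranging, λ(52 − 1.375×18) = 1.375, so λ = 1.375/27.25 = 0.05046 per s.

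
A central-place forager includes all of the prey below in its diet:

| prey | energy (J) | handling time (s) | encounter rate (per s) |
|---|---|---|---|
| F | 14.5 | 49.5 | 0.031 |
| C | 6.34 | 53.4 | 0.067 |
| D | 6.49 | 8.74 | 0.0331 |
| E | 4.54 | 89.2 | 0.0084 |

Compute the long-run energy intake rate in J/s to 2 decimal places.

0.16 J/s

Energy encountered per unit search time: 0.031×14.5 + 0.067×6.34 + 0.0331×6.49 + 0.0084×4.54 = 1.127 J/s.
Handling time per unit search time: 0.031×49.5 + 0.067×53.4 + 0.0331×8.74 + 0.0084×89.2 = 6.151.
Rate = 1.127/(1 + 6.151) = 0.1576 J/s.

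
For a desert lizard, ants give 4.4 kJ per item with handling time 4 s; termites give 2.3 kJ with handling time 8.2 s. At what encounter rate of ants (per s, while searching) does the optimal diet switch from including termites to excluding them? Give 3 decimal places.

0.086 per s

The zero-one rule: include termites iff E₂/h₂ > λE₁/(1+λh₁). Equality gives the switch point.
λE₁h₂ = E₂ + λE₂h₁ ⇒ λ = E₂/(E₁h₂ − E₂h₁) = 2.3/(36.08 − 9.2) = 0.08557 per s.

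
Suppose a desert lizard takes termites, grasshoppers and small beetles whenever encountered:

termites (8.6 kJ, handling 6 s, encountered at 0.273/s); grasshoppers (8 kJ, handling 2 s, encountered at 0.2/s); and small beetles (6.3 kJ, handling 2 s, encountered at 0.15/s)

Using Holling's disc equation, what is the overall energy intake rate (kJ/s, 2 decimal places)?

1.47 kJ/s

Energy encountered per unit search time: 0.273×8.6 + 0.2×8 + 0.15×6.3 = 4.893 kJ/s.
Handling time per unit search time: 0.273×6 + 0.2×2 + 0.15×2 = 2.338.
Rate = 4.893/(1 + 2.338) = 1.466 kJ/s.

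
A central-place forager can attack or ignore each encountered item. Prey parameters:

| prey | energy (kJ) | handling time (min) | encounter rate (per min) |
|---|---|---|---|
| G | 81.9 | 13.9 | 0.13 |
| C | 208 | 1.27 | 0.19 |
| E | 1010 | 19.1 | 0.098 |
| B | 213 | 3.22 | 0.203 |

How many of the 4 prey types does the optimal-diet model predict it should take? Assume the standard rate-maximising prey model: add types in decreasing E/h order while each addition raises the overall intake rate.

3

E/h in descending order: C 164, B 66.1, E 52.9, G 5.89 kJ/min. The optimal diet is the largest prefix of this list for which every included type satisfies E_i/h_i > R on the types above it.
Rate on top 1: 31.84. B: 66.1 > 31.84 → include.
Rate on top 2: 43.67. E: 52.9 > 43.67 → include.
Rate on top 3: 48.25. G: 5.89 < 48.25 → exclude; stop.
Optimal diet: C, B, E — 3 of 4 types.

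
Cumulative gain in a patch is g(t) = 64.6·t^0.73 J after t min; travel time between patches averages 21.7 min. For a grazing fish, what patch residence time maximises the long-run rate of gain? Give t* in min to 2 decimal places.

58.67 min

Maximise g(t)/(T+t): set derivative to zero → g'(t)(T+t) = g(t).
g'(t) = 0.73·64.6·t^-0.27. Setting 0.73·64.6·t^-0.27 = 64.6·t^0.73/(21.7+t) gives 0.73(21.7+t) = t, so 0.27·t = 0.73×21.7.
t* = 0.73×21.7/0.27 = 58.67 min.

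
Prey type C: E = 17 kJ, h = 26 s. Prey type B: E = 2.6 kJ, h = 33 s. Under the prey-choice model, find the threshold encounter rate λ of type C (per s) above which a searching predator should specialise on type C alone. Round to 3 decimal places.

Drop type B once their profitability E₂/h₂ falls below the rate achievable on type C alone: E₂/h₂ = λE₁/(1 + λh₁).
Solve for λ: λE₁h₂ = E₂(1 + λh₁) → λ(E₁h₂ − E₂h₁) = E₂ → λ = E₂/(E₁h₂ − E₂h₁).
λ = 2.6/(17×33 − 2.6×26) = 2.6/493.4 = 0.00527 per s.

0.005 per s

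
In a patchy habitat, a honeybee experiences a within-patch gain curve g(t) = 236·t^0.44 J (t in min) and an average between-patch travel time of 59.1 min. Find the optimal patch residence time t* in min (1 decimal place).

By the marginal value theorem, leave when the instantaneous gain rate g'(t) equals the habitat-wide average g(t)/(T + t).
g'(t) = 0.44·236·t^-0.56. Setting 0.44·236·t^-0.56 = 236·t^0.44/(59.1+t) gives 0.44(59.1+t) = t, so 0.56·t = 0.44×59.1.
t* = 0.44×59.1/0.56 = 46.44 min.

46.4 min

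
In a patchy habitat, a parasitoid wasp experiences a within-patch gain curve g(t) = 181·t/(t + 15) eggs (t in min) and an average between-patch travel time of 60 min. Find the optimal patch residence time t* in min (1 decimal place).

Maximise g(t)/(T+t): set derivative to zero → g'(t)(T+t) = g(t).
g'(t) = 181·15/(t + 15)². Setting 181·15/(t+15)² = 181t/[(t+15)(60+t)] gives 15(60+t) = t(t+15), so t² = 15×60 = 900.
t* = √900 = 30 min.

30.0 min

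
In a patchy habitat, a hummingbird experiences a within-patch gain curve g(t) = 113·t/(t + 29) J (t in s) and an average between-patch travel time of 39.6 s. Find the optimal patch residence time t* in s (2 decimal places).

By the marginal value theorem, leave when the instantaneous gain rate g'(t) equals the habitat-wide average g(t)/(T + t).
g'(t) = 113·29/(t + 29)². Setting 113·29/(t+29)² = 113t/[(t+29)(39.6+t)] gives 29(39.6+t) = t(t+29), so t² = 29×39.6 = 1148.
t* = √1148 = 33.89 s.

33.89 s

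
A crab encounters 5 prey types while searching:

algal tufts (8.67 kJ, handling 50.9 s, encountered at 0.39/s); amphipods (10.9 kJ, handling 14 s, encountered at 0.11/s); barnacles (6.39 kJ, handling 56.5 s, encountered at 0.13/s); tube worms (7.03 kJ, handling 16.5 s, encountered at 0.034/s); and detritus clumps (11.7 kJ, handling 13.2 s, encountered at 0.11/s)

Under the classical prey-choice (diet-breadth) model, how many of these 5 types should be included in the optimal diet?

2

Profitabilities (E/h, kJ/s): detritus clumps 0.886, amphipods 0.779, tube worms 0.426, algal tufts 0.17, barnacles 0.113. Add prey in this order while the next type's profitability exceeds the intake rate on those already taken.
Rate on top 1: 0.5249. amphipods: 0.779 > 0.5249 → include.
Rate on top 2: 0.6227. tube worms: 0.426 < 0.6227 → exclude; stop.
Optimal diet: detritus clumps, amphipods — 2 of 5 types.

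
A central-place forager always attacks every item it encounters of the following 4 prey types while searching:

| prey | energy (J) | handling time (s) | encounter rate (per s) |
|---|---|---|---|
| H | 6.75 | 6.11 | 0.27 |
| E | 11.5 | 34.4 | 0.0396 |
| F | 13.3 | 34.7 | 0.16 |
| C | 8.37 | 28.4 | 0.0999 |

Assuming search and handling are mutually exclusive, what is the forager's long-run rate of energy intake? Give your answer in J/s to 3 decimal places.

R = Σλ_iE_i / (1 + Σλ_ih_i)
Numerator: 0.27×6.75 + 0.0396×11.5 + 0.16×13.3 + 0.0999×8.37 = 5.242
Denominator: 1 + 0.27×6.11 + 0.0396×34.4 + 0.16×34.7 + 0.0999×28.4 = 12.4
R = 5.242/12.4 = 0.4227 J/s

0.423 J/s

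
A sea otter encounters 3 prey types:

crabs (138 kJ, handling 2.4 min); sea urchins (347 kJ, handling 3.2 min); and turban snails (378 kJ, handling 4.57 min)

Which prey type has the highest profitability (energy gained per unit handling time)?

sea urchins

Profitability E/h (kJ/min): crabs = 138/2.4 = 57.5, sea urchins = 347/3.2 = 108, turban snails = 378/4.57 = 82.7.
Ranked: sea urchins > turban snails > crabs.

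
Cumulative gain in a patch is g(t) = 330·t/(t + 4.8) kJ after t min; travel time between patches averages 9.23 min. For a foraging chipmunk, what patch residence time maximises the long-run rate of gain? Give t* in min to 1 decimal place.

By the marginal value theorem, leave when the instantaneous gain rate g'(t) equals the habitat-wide average g(t)/(T + t).
g'(t) = 330·4.8/(t + 4.8)². Setting 330·4.8/(t+4.8)² = 330t/[(t+4.8)(9.23+t)] gives 4.8(9.23+t) = t(t+4.8), so t² = 4.8×9.23 = 44.3.
t* = √44.3 = 6.656 min.

6.7 min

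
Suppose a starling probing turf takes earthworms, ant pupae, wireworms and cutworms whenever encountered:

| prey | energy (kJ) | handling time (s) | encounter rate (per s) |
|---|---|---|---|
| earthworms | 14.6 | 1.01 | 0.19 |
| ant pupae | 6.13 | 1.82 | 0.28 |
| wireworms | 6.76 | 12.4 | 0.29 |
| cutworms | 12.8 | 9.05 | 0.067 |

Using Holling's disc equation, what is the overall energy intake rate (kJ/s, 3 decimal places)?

1.238 kJ/s

R = Σλ_iE_i / (1 + Σλ_ih_i)
Numerator: 0.19×14.6 + 0.28×6.13 + 0.29×6.76 + 0.067×12.8 = 7.308
Denominator: 1 + 0.19×1.01 + 0.28×1.82 + 0.29×12.4 + 0.067×9.05 = 5.904
R = 7.308/5.904 = 1.238 kJ/s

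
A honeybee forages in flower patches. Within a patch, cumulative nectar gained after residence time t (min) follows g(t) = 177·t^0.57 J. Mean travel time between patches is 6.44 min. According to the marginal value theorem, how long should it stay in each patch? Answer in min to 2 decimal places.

Optimal t* satisfies g'(t*) = g(t*)/(T + t*).
g'(t) = 0.57·177·t^-0.43. Setting 0.57·177·t^-0.43 = 177·t^0.57/(6.44+t) gives 0.57(6.44+t) = t, so 0.43·t = 0.57×6.44.
t* = 0.57×6.44/0.43 = 8.537 min.

8.54 min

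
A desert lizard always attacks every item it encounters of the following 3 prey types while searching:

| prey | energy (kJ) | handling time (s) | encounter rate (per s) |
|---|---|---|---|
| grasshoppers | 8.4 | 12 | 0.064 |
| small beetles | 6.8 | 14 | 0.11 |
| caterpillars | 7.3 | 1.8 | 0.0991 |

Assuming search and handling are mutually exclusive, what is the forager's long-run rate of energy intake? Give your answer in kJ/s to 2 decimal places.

R = Σλ_iE_i / (1 + Σλ_ih_i)
Numerator: 0.064×8.4 + 0.11×6.8 + 0.0991×7.3 = 2.009
Denominator: 1 + 0.064×12 + 0.11×14 + 0.0991×1.8 = 3.486
R = 2.009/3.486 = 0.5763 kJ/s

0.58 kJ/s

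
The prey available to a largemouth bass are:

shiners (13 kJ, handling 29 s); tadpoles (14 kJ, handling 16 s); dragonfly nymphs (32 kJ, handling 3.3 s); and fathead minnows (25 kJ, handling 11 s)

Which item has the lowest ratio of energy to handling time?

In descending order of E/h:
dragonfly nymphs: 32/3.3 = 9.7 kJ/s
fathead minnows: 25/11 = 2.27 kJ/s
tadpoles: 14/16 = 0.875 kJ/s
shiners: 13/29 = 0.448 kJ/s

shiners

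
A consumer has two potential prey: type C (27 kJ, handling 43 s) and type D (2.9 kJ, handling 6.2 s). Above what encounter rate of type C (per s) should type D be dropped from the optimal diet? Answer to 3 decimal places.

The zero-one rule: include type D iff E₂/h₂ > λE₁/(1+λh₁). Equality gives the switch point.
λE₁h₂ = E₂ + λE₂h₁ ⇒ λ = E₂/(E₁h₂ − E₂h₁) = 2.9/(167.4 − 124.7) = 0.06792 per s.

0.068 per s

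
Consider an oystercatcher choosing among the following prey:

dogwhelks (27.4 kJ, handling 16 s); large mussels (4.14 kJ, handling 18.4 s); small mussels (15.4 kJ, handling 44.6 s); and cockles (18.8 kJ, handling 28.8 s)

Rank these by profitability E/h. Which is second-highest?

Profitability E/h (kJ/s): dogwhelks = 27.4/16 = 1.71, large mussels = 4.14/18.4 = 0.225, small mussels = 15.4/44.6 = 0.345, cockles = 18.8/28.8 = 0.653.
Ranked: dogwhelks > cockles > small mussels > large mussels.

cockles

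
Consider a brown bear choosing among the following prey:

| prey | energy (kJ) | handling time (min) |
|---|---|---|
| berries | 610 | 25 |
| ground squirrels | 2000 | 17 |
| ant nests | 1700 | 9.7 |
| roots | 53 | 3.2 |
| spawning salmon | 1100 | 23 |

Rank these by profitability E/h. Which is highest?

ant nests

Profitability E/h (kJ/min): berries = 610/25 = 24.4, ground squirrels = 2000/17 = 118, ant nests = 1700/9.7 = 175, roots = 53/3.2 = 16.6, spawning salmon = 1100/23 = 47.8.
Ranked: ant nests > ground squirrels > spawning salmon > berries > roots.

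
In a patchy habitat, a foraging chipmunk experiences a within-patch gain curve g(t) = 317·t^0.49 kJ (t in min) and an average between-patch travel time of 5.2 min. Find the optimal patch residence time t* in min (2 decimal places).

5.00 min

Optimal t* satisfies g'(t*) = g(t*)/(T + t*).
g'(t) = 0.49·317·t^-0.51. Setting 0.49·317·t^-0.51 = 317·t^0.49/(5.2+t) gives 0.49(5.2+t) = t, so 0.51·t = 0.49×5.2.
t* = 0.49×5.2/0.51 = 4.996 min.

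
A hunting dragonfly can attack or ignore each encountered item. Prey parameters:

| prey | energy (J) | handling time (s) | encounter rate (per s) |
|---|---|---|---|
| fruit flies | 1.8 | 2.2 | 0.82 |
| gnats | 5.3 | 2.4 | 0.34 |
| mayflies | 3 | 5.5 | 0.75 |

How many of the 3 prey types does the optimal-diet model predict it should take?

Profitabilities (E/h, J/s): gnats 2.21, fruit flies 0.818, mayflies 0.545. Add prey in this order while the next type's profitability exceeds the intake rate on those already taken.
Rate on top 1: 0.9923. fruit flies: 0.818 < 0.9923 → exclude; stop.
Optimal diet: gnats — 1 of 3 types.

1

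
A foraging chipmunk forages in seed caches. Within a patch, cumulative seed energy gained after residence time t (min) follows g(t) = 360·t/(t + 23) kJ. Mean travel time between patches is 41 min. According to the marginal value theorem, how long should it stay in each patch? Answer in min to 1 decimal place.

Optimal t* satisfies g'(t*) = g(t*)/(T + t*).
g'(t) = 360·23/(t + 23)². Setting 360·23/(t+23)² = 360t/[(t+23)(41+t)] gives 23(41+t) = t(t+23), so t² = 23×41 = 943.
t* = √943 = 30.71 min.

30.7 min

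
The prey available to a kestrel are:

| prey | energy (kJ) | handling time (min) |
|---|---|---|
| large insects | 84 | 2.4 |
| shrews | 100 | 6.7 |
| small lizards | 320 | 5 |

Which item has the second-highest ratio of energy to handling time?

In descending order of E/h:
small lizards: 320/5 = 64 kJ/min
large insects: 84/2.4 = 35 kJ/min
shrews: 100/6.7 = 14.9 kJ/min

large insects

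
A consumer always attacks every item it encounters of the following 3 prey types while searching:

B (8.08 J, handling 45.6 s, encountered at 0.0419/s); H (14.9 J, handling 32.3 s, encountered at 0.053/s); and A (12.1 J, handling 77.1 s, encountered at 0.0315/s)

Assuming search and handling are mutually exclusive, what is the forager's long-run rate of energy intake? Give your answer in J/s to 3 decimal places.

R = Σλ_iE_i / (1 + Σλ_ih_i)
Numerator: 0.0419×8.08 + 0.053×14.9 + 0.0315×12.1 = 1.509
Denominator: 1 + 0.0419×45.6 + 0.053×32.3 + 0.0315×77.1 = 7.051
R = 1.509/7.051 = 0.2141 J/s

0.214 J/s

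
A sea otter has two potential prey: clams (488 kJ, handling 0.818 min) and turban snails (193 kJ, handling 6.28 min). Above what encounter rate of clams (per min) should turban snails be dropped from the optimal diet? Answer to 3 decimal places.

0.066 per min

At the threshold, the rate on clams alone equals the profitability of turban snails: λ·488/(1 + λ·0.818) = 193/6.28 = 30.73.
Rearranging, λ(488 − 30.73×0.818) = 30.73, so λ = 30.73/462.9 = 0.0664 per min.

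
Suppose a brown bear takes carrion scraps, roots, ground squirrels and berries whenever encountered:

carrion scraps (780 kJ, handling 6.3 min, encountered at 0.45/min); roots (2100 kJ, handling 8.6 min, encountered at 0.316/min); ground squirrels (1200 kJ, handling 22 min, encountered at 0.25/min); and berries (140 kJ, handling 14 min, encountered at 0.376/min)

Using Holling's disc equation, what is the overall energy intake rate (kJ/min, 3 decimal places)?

R = (0.45×780 + 0.316×2100 + 0.25×1200 + 0.376×140) / (1 + 0.45×6.3 + 0.316×8.6 + 0.25×22 + 0.376×14) = 1367/17.32 = 78.96 kJ/min.

78.955 kJ/min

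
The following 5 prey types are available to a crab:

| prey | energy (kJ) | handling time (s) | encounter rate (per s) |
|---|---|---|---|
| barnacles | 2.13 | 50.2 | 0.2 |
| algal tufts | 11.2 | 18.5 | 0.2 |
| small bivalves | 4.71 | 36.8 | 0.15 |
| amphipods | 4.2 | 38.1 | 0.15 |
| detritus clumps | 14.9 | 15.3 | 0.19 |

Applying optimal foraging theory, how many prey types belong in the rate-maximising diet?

Rank by E/h (kJ/s): detritus clumps 0.974, algal tufts 0.605, small bivalves 0.128, amphipods 0.11, barnacles 0.0424. Include each in turn until the next type's E/h falls below the running intake rate.
Rate on top 1: 0.7246. algal tufts: 0.605 < 0.7246 → exclude; stop.
Optimal diet: detritus clumps — 1 of 5 types.

1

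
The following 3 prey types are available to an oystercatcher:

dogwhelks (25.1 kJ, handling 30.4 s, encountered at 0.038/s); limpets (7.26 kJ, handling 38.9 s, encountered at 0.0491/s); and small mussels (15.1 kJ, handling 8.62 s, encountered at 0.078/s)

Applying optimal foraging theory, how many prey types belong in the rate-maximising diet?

2

Profitabilities (E/h, kJ/s): small mussels 1.75, dogwhelks 0.826, limpets 0.187. Add prey in this order while the next type's profitability exceeds the intake rate on those already taken.
Rate on top 1: 0.7043. dogwhelks: 0.826 > 0.7043 → include.
Rate on top 2: 0.7539. limpets: 0.187 < 0.7539 → exclude; stop.
Optimal diet: small mussels, dogwhelks — 2 of 3 types.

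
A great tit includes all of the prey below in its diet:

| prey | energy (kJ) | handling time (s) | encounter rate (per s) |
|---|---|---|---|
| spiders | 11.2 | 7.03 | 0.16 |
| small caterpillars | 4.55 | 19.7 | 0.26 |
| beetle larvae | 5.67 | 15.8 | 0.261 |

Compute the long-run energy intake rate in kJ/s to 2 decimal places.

R = (0.16×11.2 + 0.26×4.55 + 0.261×5.67) / (1 + 0.16×7.03 + 0.26×19.7 + 0.261×15.8) = 4.455/11.37 = 0.3918 kJ/s.

0.39 kJ/s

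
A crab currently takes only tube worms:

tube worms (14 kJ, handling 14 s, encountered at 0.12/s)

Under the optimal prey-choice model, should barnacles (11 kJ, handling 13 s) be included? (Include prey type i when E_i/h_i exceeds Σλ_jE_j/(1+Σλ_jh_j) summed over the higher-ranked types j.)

Yes

Current rate: (0.12×14)/(1 + 0.12×14) = 0.6269 kJ/s.
Profitability of barnacles: 11/13 = 0.8462 kJ/s.
0.8462 > 0.6269, so adding barnacles raises the average — include it.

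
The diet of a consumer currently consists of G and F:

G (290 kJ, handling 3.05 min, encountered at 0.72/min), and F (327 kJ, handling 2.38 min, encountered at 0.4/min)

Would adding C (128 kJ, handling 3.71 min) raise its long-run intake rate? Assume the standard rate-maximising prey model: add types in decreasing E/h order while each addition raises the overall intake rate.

Current rate: (0.72×290 + 0.4×327)/(1 + 0.72×3.05 + 0.4×2.38) = 81.87 kJ/min.
Profitability of C: 128/3.71 = 34.5 kJ/min.
34.5 < 81.87, so adding C would lower the average — exclude it.

No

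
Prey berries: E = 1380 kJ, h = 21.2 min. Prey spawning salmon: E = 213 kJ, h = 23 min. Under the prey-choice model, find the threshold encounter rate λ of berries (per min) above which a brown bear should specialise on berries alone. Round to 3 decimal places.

Drop spawning salmon once their profitability E₂/h₂ falls below the rate achievable on berries alone: E₂/h₂ = λE₁/(1 + λh₁).
Solve for λ: λE₁h₂ = E₂(1 + λh₁) → λ(E₁h₂ − E₂h₁) = E₂ → λ = E₂/(E₁h₂ − E₂h₁).
λ = 213/(1380×23 − 213×21.2) = 213/2.722e+04 = 0.007824 per min.

0.008 per min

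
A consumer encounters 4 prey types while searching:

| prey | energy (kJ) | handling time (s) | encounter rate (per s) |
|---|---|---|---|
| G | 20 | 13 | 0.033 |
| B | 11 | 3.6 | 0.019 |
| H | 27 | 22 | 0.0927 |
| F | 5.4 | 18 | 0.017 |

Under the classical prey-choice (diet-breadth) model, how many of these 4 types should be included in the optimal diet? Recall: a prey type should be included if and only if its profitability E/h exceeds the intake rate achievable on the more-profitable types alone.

E/h in descending order: B 3.06, G 1.54, H 1.23, F 0.3 kJ/s. The optimal diet is the largest prefix of this list for which every included type satisfies E_i/h_i > R on the types above it.
Rate on top 1: 0.1956. G: 1.54 > 0.1956 → include.
Rate on top 2: 0.5803. H: 1.23 > 0.5803 → include.
Rate on top 3: 0.9534. F: 0.3 < 0.9534 → exclude; stop.
Optimal diet: B, G, H — 3 of 4 types.

3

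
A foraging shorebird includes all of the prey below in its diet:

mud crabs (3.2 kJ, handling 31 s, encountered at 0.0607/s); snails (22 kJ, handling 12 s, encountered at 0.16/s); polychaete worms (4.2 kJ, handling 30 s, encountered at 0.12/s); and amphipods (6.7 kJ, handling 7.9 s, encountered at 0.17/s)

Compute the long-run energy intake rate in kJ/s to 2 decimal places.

0.55 kJ/s

R = Σλ_iE_i / (1 + Σλ_ih_i)
Numerator: 0.0607×3.2 + 0.16×22 + 0.12×4.2 + 0.17×6.7 = 5.357
Denominator: 1 + 0.0607×31 + 0.16×12 + 0.12×30 + 0.17×7.9 = 9.745
R = 5.357/9.745 = 0.5498 kJ/s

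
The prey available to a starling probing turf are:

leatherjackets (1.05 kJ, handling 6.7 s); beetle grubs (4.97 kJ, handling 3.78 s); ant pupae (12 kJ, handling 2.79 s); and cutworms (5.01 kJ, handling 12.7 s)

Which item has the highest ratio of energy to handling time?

Profitability E/h (kJ/s): leatherjackets = 1.05/6.7 = 0.157, beetle grubs = 4.97/3.78 = 1.31, ant pupae = 12/2.79 = 4.3, cutworms = 5.01/12.7 = 0.394.
Ranked: ant pupae > beetle grubs > cutworms > leatherjackets.

ant pupae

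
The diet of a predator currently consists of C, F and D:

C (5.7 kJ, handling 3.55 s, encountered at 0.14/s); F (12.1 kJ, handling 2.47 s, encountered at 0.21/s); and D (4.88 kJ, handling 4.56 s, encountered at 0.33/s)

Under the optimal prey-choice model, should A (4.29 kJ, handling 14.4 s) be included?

No

Intake rate on the current diet: R = (0.14×5.7 + 0.21×12.1 + 0.33×4.88) / (1 + 0.14×3.55 + 0.21×2.47 + 0.33×4.56) = 4.949/3.521 = 1.406 kJ/s.
Profitability of A: 4.29/14.4 = 0.2979 kJ/s.
Since 0.2979 < R, time spent handling A is better spent searching.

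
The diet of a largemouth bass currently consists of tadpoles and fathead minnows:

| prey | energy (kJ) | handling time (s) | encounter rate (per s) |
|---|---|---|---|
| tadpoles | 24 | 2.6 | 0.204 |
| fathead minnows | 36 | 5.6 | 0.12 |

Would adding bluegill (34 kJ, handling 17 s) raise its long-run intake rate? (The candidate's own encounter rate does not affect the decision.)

Current rate: (0.204×24 + 0.12×36)/(1 + 0.204×2.6 + 0.12×5.6) = 4.185 kJ/s.
Profitability of bluegill: 34/17 = 2 kJ/s.
2 < 4.185, so adding bluegill would lower the average — exclude it.

No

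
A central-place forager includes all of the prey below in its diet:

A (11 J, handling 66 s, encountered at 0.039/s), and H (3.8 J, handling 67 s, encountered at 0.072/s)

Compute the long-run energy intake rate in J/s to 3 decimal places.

R = Σλ_iE_i / (1 + Σλ_ih_i)
Numerator: 0.039×11 + 0.072×3.8 = 0.7026
Denominator: 1 + 0.039×66 + 0.072×67 = 8.398
R = 0.7026/8.398 = 0.08366 J/s

0.084 J/s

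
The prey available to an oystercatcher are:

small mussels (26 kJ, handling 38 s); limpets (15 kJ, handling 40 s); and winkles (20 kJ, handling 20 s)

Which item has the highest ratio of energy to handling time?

winkles

Profitability E/h (kJ/s): small mussels = 26/38 = 0.684, limpets = 15/40 = 0.375, winkles = 20/20 = 1.
Ranked: winkles > small mussels > limpets.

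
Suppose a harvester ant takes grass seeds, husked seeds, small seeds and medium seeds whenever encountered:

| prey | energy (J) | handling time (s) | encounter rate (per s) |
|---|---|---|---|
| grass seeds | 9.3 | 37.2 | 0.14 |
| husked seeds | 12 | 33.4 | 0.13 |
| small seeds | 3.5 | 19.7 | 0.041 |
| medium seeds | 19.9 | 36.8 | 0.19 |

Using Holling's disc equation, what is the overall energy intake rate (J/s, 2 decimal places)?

0.37 J/s

R = (0.14×9.3 + 0.13×12 + 0.041×3.5 + 0.19×19.9) / (1 + 0.14×37.2 + 0.13×33.4 + 0.041×19.7 + 0.19×36.8) = 6.787/18.35 = 0.3698 J/s.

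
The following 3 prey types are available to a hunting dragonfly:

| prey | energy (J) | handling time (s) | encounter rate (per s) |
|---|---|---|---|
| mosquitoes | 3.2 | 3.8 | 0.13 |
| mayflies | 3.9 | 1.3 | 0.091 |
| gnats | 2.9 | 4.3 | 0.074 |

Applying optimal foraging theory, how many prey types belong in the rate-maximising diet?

3

Rank by E/h (J/s): mayflies 3, mosquitoes 0.842, gnats 0.674. Include each in turn until the next type's E/h falls below the running intake rate.
Rate on top 1: 0.3174. mosquitoes: 0.842 > 0.3174 → include.
Rate on top 2: 0.4781. gnats: 0.674 > 0.4781 → include.
Optimal diet: mayflies, mosquitoes, gnats — 3 of 3 types.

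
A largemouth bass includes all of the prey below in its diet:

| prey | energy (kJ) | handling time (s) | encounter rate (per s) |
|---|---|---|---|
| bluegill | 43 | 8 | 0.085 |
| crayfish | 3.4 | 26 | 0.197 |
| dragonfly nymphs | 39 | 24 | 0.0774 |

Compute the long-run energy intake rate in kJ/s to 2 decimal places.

0.85 kJ/s

R = Σλ_iE_i / (1 + Σλ_ih_i)
Numerator: 0.085×43 + 0.197×3.4 + 0.0774×39 = 7.343
Denominator: 1 + 0.085×8 + 0.197×26 + 0.0774×24 = 8.66
R = 7.343/8.66 = 0.848 kJ/s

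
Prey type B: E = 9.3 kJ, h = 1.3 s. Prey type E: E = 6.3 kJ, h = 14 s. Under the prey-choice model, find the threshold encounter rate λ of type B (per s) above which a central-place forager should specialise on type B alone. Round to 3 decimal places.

0.052 per s

Drop type E once their profitability E₂/h₂ falls below the rate achievable on type B alone: E₂/h₂ = λE₁/(1 + λh₁).
Solve for λ: λE₁h₂ = E₂(1 + λh₁) → λ(E₁h₂ − E₂h₁) = E₂ → λ = E₂/(E₁h₂ − E₂h₁).
λ = 6.3/(9.3×14 − 6.3×1.3) = 6.3/122 = 0.05164 per s.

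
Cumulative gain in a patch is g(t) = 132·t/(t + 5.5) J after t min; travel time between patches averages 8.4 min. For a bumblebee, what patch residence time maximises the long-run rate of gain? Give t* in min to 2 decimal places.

6.80 min

Optimal t* satisfies g'(t*) = g(t*)/(T + t*).
g'(t) = 132·5.5/(t + 5.5)². Setting 132·5.5/(t+5.5)² = 132t/[(t+5.5)(8.4+t)] gives 5.5(8.4+t) = t(t+5.5), so t² = 5.5×8.4 = 46.2.
t* = √46.2 = 6.797 min.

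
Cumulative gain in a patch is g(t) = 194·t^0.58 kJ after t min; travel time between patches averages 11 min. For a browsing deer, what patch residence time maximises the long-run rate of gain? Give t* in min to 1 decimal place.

15.2 min

By the marginal value theorem, leave when the instantaneous gain rate g'(t) equals the habitat-wide average g(t)/(T + t).
g'(t) = 0.58·194·t^-0.42. Setting 0.58·194·t^-0.42 = 194·t^0.58/(11+t) gives 0.58(11+t) = t, so 0.42·t = 0.58×11.
t* = 0.58×11/0.42 = 15.19 min.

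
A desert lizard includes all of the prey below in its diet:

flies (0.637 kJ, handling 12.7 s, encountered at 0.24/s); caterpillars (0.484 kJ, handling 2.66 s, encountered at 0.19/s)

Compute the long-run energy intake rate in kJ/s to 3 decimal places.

Energy encountered per unit search time: 0.24×0.637 + 0.19×0.484 = 0.2448 kJ/s.
Handling time per unit search time: 0.24×12.7 + 0.19×2.66 = 3.553.
Rate = 0.2448/(1 + 3.553) = 0.05377 kJ/s.

0.054 kJ/s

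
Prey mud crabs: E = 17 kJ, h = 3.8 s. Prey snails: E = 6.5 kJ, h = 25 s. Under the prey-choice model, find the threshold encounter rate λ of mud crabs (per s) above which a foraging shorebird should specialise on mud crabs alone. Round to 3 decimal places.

The zero-one rule: include snails iff E₂/h₂ > λE₁/(1+λh₁). Equality gives the switch point.
λE₁h₂ = E₂ + λE₂h₁ ⇒ λ = E₂/(E₁h₂ − E₂h₁) = 6.5/(425 − 24.7) = 0.01624 per s.

0.016 per s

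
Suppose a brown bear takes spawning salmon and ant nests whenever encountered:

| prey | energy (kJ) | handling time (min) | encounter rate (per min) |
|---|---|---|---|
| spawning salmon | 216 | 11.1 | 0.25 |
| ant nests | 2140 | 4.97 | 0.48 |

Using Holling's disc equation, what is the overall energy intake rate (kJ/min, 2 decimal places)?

R = Σλ_iE_i / (1 + Σλ_ih_i)
Numerator: 0.25×216 + 0.48×2140 = 1081
Denominator: 1 + 0.25×11.1 + 0.48×4.97 = 6.161
R = 1081/6.161 = 175.5 kJ/min

175.50 kJ/min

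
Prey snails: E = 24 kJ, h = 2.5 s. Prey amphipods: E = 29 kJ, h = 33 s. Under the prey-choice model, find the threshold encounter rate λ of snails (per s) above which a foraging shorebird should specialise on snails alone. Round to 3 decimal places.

Drop amphipods once their profitability E₂/h₂ falls below the rate achievable on snails alone: E₂/h₂ = λE₁/(1 + λh₁).
Solve for λ: λE₁h₂ = E₂(1 + λh₁) → λ(E₁h₂ − E₂h₁) = E₂ → λ = E₂/(E₁h₂ − E₂h₁).
λ = 29/(24×33 − 29×2.5) = 29/719.5 = 0.04031 per s.

0.040 per s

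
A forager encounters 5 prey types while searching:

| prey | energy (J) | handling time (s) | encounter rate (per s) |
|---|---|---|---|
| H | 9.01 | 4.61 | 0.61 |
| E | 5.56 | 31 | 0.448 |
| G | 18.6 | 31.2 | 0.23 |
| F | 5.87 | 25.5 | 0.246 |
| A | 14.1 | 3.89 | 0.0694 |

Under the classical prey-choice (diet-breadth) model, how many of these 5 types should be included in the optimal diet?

Profitabilities (E/h, J/s): A 3.62, H 1.95, G 0.596, F 0.23, E 0.179. Add prey in this order while the next type's profitability exceeds the intake rate on those already taken.
Rate on top 1: 0.7705. H: 1.95 > 0.7705 → include.
Rate on top 2: 1.586. G: 0.596 < 1.586 → exclude; stop.
Optimal diet: A, H — 2 of 5 types.

2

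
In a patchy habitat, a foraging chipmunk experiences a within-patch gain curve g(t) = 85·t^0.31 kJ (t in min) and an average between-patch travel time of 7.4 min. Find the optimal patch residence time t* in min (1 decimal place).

3.3 min

By the marginal value theorem, leave when the instantaneous gain rate g'(t) equals the habitat-wide average g(t)/(T + t).
g'(t) = 0.31·85·t^-0.69. Setting 0.31·85·t^-0.69 = 85·t^0.31/(7.4+t) gives 0.31(7.4+t) = t, so 0.69·t = 0.31×7.4.
t* = 0.31×7.4/0.69 = 3.325 min.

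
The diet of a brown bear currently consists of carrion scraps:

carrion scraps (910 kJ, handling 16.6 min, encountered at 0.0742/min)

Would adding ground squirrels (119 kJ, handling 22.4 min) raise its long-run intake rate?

Current rate: (0.0742×910)/(1 + 0.0742×16.6) = 30.26 kJ/min.
ground squirrels: E/h = 119/22.4 = 5.312 kJ/min.
5.312 < 30.26, so adding ground squirrels would lower the average — exclude it.

No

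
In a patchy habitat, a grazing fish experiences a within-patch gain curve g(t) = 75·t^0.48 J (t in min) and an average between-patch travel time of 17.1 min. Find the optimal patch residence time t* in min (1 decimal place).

By the marginal value theorem, leave when the instantaneous gain rate g'(t) equals the habitat-wide average g(t)/(T + t).
g'(t) = 0.48·75·t^-0.52. Setting 0.48·75·t^-0.52 = 75·t^0.48/(17.1+t) gives 0.48(17.1+t) = t, so 0.52·t = 0.48×17.1.
t* = 0.48×17.1/0.52 = 15.78 min.

15.8 min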